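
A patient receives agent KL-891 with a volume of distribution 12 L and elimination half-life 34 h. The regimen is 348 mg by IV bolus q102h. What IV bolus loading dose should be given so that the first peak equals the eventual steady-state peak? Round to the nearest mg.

398 mg

f = (1/2)^(102/34) ≈ 0.125000; accumulation ratio R = 1/(1−f) ≈ 1.14286.
Loading dose to hit Cmax,ss on first dose: D_load = D_maint·R ≈ 348 × 1.14286 ≈ 397.72 mg.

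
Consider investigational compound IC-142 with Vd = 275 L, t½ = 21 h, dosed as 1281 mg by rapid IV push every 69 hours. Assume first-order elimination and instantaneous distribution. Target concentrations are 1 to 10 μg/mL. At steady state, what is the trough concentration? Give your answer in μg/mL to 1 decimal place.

Over one 69-h interval, 69/21 ≈ 3.2857 half-lives elapse, leaving f ≈ 0.1025 of each dose.
Accumulation ratio R = 1/(1 − f) ≈ 1/0.8975 ≈ 1.1142.
Each bolus raises the concentration by D/Vd = 1281/275 ≈ 4.658 μg/mL.
Steady-state peak Cmax,ss = C₀·R ≈ 4.658 × 1.1142 ≈ 5.190 μg/mL.
Steady-state trough Cmin,ss = Cmax,ss·f ≈ 5.190 × 0.1025 ≈ 0.532 μg/mL.
Trough 0.5 μg/mL vs MEC 1 μg/mL: subtherapeutic.

0.5 μg/mL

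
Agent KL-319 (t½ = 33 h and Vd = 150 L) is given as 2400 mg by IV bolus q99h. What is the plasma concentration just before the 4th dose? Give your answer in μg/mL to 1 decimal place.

f = (1/2)^(τ/t½) = (1/2)^(99/33) ≈ 0.1250.
C₀ = D/Vd = 2400/150 ≈ 16.000 μg/mL.
Before the 4th dose, 3 doses have been given. Superposition: Cmin = C₀·(f + f² + … + f^3).
≈ 16.000 × (0.1250 + 0.0156 + 0.0020) ≈ 16.000 × 0.1426 ≈ 2.282 μg/mL.

2.3 μg/mL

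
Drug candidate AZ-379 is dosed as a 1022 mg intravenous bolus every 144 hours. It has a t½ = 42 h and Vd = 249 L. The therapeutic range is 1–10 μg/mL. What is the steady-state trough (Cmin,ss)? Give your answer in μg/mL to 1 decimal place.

k = ln2/t½ = ln2/42 ≈ 0.016504 h⁻¹; fraction remaining f = e^(−kτ) = e^(−0.016504×144) ≈ 0.0929.
Each bolus raises the concentration by D/Vd = 1022/249 ≈ 4.104 μg/mL.
Steady-state trough Cmin,ss = C₀·f/(1−f) ≈ 4.104 × 0.0929/0.9071 ≈ 0.420 μg/mL.
Trough 0.4 μg/mL vs MEC 1 μg/mL: subtherapeutic.

0.4 μg/mL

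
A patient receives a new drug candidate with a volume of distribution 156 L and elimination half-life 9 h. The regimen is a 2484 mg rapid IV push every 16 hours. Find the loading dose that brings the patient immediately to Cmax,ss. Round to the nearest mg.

3507 mg

f = (1/2)^(16/9) ≈ 0.291632; accumulation ratio R = 1/(1−f) ≈ 1.41170.
Loading dose to hit Cmax,ss on first dose: D_load = D_maint·R ≈ 2484 × 1.41170 ≈ 3506.66 mg.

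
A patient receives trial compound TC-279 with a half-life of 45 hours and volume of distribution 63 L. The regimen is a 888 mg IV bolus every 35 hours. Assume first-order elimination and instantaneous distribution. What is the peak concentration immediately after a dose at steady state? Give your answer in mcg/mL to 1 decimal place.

τ/t½ = 35/45 ≈ 0.77778, so fraction remaining f = (1/2)^(35/45) ≈ 0.5833.
Accumulation ratio R = 1/(1 − f) ≈ 1/0.4167 ≈ 2.3998.
Each bolus raises the concentration by D/Vd = 888/63 ≈ 14.095 mcg/mL.
Cmax,ss = C₀/(1 − f) ≈ 14.095/0.4167 ≈ 33.825 mcg/mL.

33.8 mcg/mL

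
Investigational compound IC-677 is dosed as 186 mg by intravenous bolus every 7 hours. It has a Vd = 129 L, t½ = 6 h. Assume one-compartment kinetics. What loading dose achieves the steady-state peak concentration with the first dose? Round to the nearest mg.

335 mg

f = (1/2)^(7/6) ≈ 0.445449; accumulation ratio R = 1/(1−f) ≈ 1.80326.
Loading dose to hit Cmax,ss on first dose: D_load = D_maint·R ≈ 186 × 1.80326 ≈ 335.41 mg.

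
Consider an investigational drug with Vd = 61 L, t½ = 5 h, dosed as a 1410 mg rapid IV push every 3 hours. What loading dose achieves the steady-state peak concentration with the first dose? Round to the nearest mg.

f = (1/2)^(3/5) ≈ 0.659754; accumulation ratio R = 1/(1−f) ≈ 2.93905.
Loading dose to hit Cmax,ss on first dose: D_load = D_maint·R ≈ 1410 × 2.93905 ≈ 4144.06 mg.

4144 mg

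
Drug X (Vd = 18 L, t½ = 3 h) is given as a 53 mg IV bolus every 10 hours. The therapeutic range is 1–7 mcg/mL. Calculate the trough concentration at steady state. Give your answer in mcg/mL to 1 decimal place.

0.3 mcg/mL

k = ln2/t½ = ln2/3 ≈ 0.231049 h⁻¹; fraction remaining f = e^(−kτ) = e^(−0.231049×10) ≈ 0.0992.
Single-dose peak C₀ = D/Vd = 53/18 ≈ 2.944 mcg/mL.
Steady-state trough Cmin,ss = C₀·f/(1−f) ≈ 2.944 × 0.0992/0.9008 ≈ 0.324 mcg/mL.
Trough 0.3 mcg/mL vs MEC 1 mcg/mL: subtherapeutic.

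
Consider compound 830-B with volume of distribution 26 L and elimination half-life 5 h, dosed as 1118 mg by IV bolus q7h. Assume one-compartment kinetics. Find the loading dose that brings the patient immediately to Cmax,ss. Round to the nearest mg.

1800 mg

f = (1/2)^(7/5) ≈ 0.378929; accumulation ratio R = 1/(1−f) ≈ 1.61012.
Loading dose to hit Cmax,ss on first dose: D_load = D_maint·R ≈ 1118 × 1.61012 ≈ 1800.11 mg.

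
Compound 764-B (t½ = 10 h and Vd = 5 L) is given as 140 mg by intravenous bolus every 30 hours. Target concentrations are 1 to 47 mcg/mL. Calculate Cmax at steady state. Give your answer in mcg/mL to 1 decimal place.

The dosing interval is 3 half-lives, so f = 2^(−3) = 0.125.
At steady state, R = 1/(1 − 0.125) = 8/7.
Single-dose peak C₀ = D/Vd = 140/5 = 28 mcg/mL.
Steady-state peak Cmax,ss = C₀·R = 28 × 8/7 ≈ 32.000 mcg/mL.
Peak 32.0 mcg/mL vs MTC 47 mcg/mL: below toxic threshold.

32.0 mcg/mL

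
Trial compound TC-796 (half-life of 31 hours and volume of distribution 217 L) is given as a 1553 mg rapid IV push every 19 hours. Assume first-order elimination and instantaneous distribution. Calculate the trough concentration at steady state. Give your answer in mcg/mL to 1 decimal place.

13.5 mcg/mL

τ/t½ = 19/31 ≈ 0.6129, so fraction remaining f = (1/2)^(19/31) ≈ 0.6539.
Single-dose peak C₀ = D/Vd = 1553/217 ≈ 7.157 mcg/mL.
Steady-state trough Cmin,ss = C₀·f/(1−f) ≈ 7.157 × 0.6539/0.3461 ≈ 13.522 mcg/mL.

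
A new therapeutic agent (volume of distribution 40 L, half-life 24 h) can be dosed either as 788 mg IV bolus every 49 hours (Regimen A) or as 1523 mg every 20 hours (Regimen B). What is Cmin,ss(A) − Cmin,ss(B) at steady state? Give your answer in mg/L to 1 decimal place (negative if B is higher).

Regimen A: f = (1/2)^(49/24) ≈ 0.2429; Cmin,ss = (788/40)·f/(1−f) ≈ 6.320 mg/L.
Regimen B: f = (1/2)^(20/24) ≈ 0.5612; Cmin,ss = (1523/40)·f/(1−f) ≈ 48.696 mg/L.
Difference ≈ 6.320 − 48.696 ≈ -42.376 mg/L.

-42.4 mg/L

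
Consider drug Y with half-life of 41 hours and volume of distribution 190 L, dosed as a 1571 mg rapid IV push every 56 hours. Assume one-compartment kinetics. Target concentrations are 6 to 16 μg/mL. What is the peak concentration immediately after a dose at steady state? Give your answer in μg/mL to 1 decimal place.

13.5 μg/mL

τ/t½ = 56/41 ≈ 1.3659, so fraction remaining f = (1/2)^(56/41) ≈ 0.3880.
Accumulation ratio R = 1/(1 − f) ≈ 1/0.6120 ≈ 1.6340.
Single-dose peak C₀ = D/Vd = 1571/190 ≈ 8.268 μg/mL.
Steady-state peak Cmax,ss = C₀·R ≈ 8.268 × 1.6340 ≈ 13.510 μg/mL.
Peak 13.5 μg/mL vs MTC 16 μg/mL: below toxic threshold.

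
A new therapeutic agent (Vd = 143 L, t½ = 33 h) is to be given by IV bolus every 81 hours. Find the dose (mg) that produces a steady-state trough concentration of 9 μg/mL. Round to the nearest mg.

5768 mg

τ/t½ = 81/33 ≈ 2.4545, so f = (1/2)^(81/33) ≈ 0.182435.
Cmin,ss = (D/Vd)·f/(1−f), so D = Cmin,ss·Vd·(1−f)/f.
D = 9 × 143 × (1−f)/f ≈ 9 × 143 × 4.48140 ≈ 5767.56 mg.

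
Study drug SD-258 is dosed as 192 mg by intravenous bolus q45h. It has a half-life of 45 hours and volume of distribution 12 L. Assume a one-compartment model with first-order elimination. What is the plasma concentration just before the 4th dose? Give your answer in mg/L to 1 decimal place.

f = (1/2)^(τ/t½) = (1/2)^(45/45) ≈ 0.5000.
C₀ = D/Vd = 192/12 ≈ 16.000 mg/L.
Before the 4th dose, 3 doses have been given. Superposition: Cmin = C₀·(f + f² + … + f^3).
≈ 16.000 × (0.5000 + 0.2500 + 0.1250) ≈ 16.000 × 0.8750 ≈ 14.000 mg/L.

14.0 mg/L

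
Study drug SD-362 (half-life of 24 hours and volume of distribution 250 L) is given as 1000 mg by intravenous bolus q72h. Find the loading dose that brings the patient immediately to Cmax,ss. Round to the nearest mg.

1143 mg

f = (1/2)^(72/24) ≈ 0.125000; accumulation ratio R = 1/(1−f) ≈ 1.14286.
Loading dose to hit Cmax,ss on first dose: D_load = D_maint·R ≈ 1000 × 1.14286 ≈ 1142.86 mg.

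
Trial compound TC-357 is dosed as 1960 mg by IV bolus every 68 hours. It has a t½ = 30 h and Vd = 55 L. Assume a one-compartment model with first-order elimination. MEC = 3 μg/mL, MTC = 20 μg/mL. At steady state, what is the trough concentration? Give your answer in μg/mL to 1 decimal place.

9.3 μg/mL

τ/t½ = 68/30 ≈ 2.2667, so fraction remaining f = (1/2)^(68/30) ≈ 0.2078.
Accumulation ratio R = 1/(1 − f) ≈ 1/0.7922 ≈ 1.2623.
Single-dose peak C₀ = D/Vd = 1960/55 ≈ 35.636 μg/mL.
Steady-state peak Cmax,ss = C₀·R ≈ 35.636 × 1.2623 ≈ 44.983 μg/mL.
One interval later, Cmin,ss = Cmax,ss·e^(−kτ) ≈ 44.983 × 0.2078 ≈ 9.347 μg/mL.
Trough 9.3 μg/mL vs MEC 3 μg/mL: adequate.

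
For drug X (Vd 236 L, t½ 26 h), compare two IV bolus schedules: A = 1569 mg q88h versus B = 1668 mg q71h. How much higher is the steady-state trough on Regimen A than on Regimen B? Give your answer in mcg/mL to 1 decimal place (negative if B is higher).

-0.5 mcg/mL

Regimen A: f = (1/2)^(88/26) ≈ 0.0957; Cmin,ss = (1569/236)·f/(1−f) ≈ 0.704 mcg/mL.
Regimen B: f = (1/2)^(71/26) ≈ 0.1506; Cmin,ss = (1668/236)·f/(1−f) ≈ 1.253 mcg/mL.
Difference ≈ 0.704 − 1.253 ≈ -0.549 mcg/mL.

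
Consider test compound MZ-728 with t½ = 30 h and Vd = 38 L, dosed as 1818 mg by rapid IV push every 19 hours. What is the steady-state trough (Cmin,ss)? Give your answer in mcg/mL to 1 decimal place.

86.8 mcg/mL

Over one 19-h interval, 19/30 ≈ 0.63333 half-lives elapse, leaving f ≈ 0.6447 of each dose.
At steady state, accumulation factor R = 1/(1 − e^(−kτ)) ≈ 2.8145.
Each bolus raises the concentration by D/Vd = 1818/38 ≈ 47.842 mcg/mL.
Steady-state peak Cmax,ss = C₀·R ≈ 47.842 × 2.8145 ≈ 134.651 mcg/mL.
One interval later, Cmin,ss = Cmax,ss·e^(−kτ) ≈ 134.651 × 0.6447 ≈ 86.809 mcg/mL.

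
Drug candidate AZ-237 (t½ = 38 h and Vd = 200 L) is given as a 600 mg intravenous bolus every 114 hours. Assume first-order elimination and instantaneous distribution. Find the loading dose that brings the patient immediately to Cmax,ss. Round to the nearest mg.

686 mg

f = (1/2)^(114/38) ≈ 0.125000; accumulation ratio R = 1/(1−f) ≈ 1.14286.
Loading dose to hit Cmax,ss on first dose: D_load = D_maint·R ≈ 600 × 1.14286 ≈ 685.72 mg.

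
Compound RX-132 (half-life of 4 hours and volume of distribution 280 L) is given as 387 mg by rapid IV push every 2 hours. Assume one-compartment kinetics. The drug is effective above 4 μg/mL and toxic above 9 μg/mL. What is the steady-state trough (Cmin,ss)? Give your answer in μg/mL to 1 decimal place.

τ/t½ = 2/4 ≈ 0.5, so fraction remaining f = (1/2)^(2/4) ≈ 0.7071.
Each bolus raises the concentration by D/Vd = 387/280 ≈ 1.382 μg/mL.
Steady-state trough Cmin,ss = C₀·f/(1−f) ≈ 1.382 × 0.7071/0.2929 ≈ 3.336 μg/mL.
Trough 3.3 μg/mL vs MEC 4 μg/mL: subtherapeutic.

3.3 μg/mL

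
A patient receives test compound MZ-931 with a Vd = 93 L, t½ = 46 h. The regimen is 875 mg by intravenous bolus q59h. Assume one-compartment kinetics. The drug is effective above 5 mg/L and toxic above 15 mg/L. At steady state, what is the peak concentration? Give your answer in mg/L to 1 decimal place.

16.0 mg/L

Over one 59-h interval, 59/46 ≈ 1.2826 half-lives elapse, leaving f ≈ 0.4111 of each dose.
Accumulation ratio R = 1/(1 − f) ≈ 1/0.5889 ≈ 1.6981.
Single-dose peak C₀ = D/Vd = 875/93 ≈ 9.409 mg/L.
Steady-state peak Cmax,ss = C₀·R ≈ 9.409 × 1.6981 ≈ 15.977 mg/L.
Peak 16.0 mg/L vs MTC 15 mg/L: exceeds toxic threshold.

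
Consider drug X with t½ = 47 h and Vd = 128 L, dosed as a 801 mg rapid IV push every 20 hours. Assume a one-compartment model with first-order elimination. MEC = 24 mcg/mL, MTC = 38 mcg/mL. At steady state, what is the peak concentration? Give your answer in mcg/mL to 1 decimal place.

Over one 20-h interval, 20/47 ≈ 0.42553 half-lives elapse, leaving f ≈ 0.7446 of each dose.
At steady state, accumulation factor R = 1/(1 − e^(−kτ)) ≈ 3.9154.
Each bolus raises the concentration by D/Vd = 801/128 ≈ 6.258 mcg/mL.
Cmax,ss = C₀/(1 − f) ≈ 6.258/0.2554 ≈ 24.503 mcg/mL.
Peak 24.5 mcg/mL vs MTC 38 mcg/mL: below toxic threshold.

24.5 mcg/mL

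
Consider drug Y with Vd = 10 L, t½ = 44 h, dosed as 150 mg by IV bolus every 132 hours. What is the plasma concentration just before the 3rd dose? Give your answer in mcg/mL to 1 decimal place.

2.1 mcg/mL

f = (1/2)^(τ/t½) = (1/2)^(132/44) ≈ 0.1250.
C₀ = D/Vd = 150/10 ≈ 15.000 mcg/mL.
Before the 3rd dose, 2 doses have been given. Superposition: Cmin = C₀·(f + f²).
≈ 15.000 × (0.1250 + 0.0156) ≈ 15.000 × 0.1406 ≈ 2.109 mcg/mL.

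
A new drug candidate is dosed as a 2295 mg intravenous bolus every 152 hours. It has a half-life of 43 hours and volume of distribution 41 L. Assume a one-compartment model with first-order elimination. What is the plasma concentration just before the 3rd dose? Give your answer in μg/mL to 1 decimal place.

f = (1/2)^(τ/t½) = (1/2)^(152/43) ≈ 0.0863.
C₀ = D/Vd = 2295/41 ≈ 55.976 μg/mL.
Before the 3rd dose, 2 doses have been given. Superposition: Cmin = C₀·(f + f²).
≈ 55.976 × (0.0863 + 0.0074) ≈ 55.976 × 0.0937 ≈ 5.245 μg/mL.

5.2 μg/mL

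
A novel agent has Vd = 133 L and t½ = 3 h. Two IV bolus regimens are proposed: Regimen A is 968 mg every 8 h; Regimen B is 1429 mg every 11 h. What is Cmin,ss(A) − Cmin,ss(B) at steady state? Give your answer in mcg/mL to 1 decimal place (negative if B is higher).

0.4 mcg/mL

Regimen A: f = (1/2)^(8/3) ≈ 0.1575; Cmin,ss = (968/133)·f/(1−f) ≈ 1.361 mcg/mL.
Regimen B: f = (1/2)^(11/3) ≈ 0.0787; Cmin,ss = (1429/133)·f/(1−f) ≈ 0.918 mcg/mL.
Difference ≈ 1.361 − 0.918 ≈ 0.443 mcg/mL.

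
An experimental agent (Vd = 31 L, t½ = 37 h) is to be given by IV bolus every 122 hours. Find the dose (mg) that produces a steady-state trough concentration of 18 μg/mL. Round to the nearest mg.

τ/t½ = 122/37 ≈ 3.2973, so f = (1/2)^(122/37) ≈ 0.101722.
Cmin,ss = (D/Vd)·f/(1−f), so D = Cmin,ss·Vd·(1−f)/f.
D = 18 × 31 × (1−f)/f ≈ 18 × 31 × 8.83072 ≈ 4927.54 mg.

4928 mg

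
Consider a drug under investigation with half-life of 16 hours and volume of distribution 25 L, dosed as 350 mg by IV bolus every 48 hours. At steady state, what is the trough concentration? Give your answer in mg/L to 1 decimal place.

The dosing interval is 3 half-lives, so f = 2^(−3) = 0.125.
Accumulation ratio R = 1/(1 − f) = 1/0.875 = 8/7.
Single-dose peak C₀ = D/Vd = 350/25 = 14 mg/L.
Steady-state peak Cmax,ss = C₀·R = 14 × 8/7 ≈ 16.000 mg/L.
Steady-state trough Cmin,ss = Cmax,ss·f ≈ 16.000 × 0.125 ≈ 2.000 mg/L.

2.0 mg/L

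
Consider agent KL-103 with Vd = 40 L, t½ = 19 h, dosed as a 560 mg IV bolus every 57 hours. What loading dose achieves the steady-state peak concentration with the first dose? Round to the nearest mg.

f = (1/2)^(57/19) ≈ 0.125000; accumulation ratio R = 1/(1−f) ≈ 1.14286.
Loading dose to hit Cmax,ss on first dose: D_load = D_maint·R ≈ 560 × 1.14286 ≈ 640.00 mg.

640 mg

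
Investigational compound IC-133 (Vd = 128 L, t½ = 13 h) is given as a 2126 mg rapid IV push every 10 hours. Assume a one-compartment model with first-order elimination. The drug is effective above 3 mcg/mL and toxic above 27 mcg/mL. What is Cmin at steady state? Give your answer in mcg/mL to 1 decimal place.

23.6 mcg/mL

τ/t½ = 10/13 ≈ 0.76923, so fraction remaining f = (1/2)^(10/13) ≈ 0.5867.
At steady state, accumulation factor R = 1/(1 − e^(−kτ)) ≈ 2.4195.
Single-dose peak C₀ = D/Vd = 2126/128 ≈ 16.609 mcg/mL.
Cmax,ss = C₀/(1 − f) ≈ 16.609/0.4133 ≈ 40.186 mcg/mL.
Steady-state trough Cmin,ss = Cmax,ss·f ≈ 40.186 × 0.5867 ≈ 23.577 mcg/mL.
Trough 23.6 mcg/mL vs MEC 3 mcg/mL: adequate.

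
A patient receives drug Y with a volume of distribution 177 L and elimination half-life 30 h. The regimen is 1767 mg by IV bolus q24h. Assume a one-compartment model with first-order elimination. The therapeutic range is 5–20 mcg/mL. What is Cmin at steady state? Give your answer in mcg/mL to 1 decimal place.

k = ln2/t½ = ln2/30 ≈ 0.023105 h⁻¹; fraction remaining f = e^(−kτ) = e^(−0.023105×24) ≈ 0.5743.
Accumulation ratio R = 1/(1 − f) ≈ 1/0.4257 ≈ 2.3491.
Each bolus raises the concentration by D/Vd = 1767/177 ≈ 9.983 mcg/mL.
Cmax,ss = C₀/(1 − f) ≈ 9.983/0.4257 ≈ 23.451 mcg/mL.
One interval later, Cmin,ss = Cmax,ss·e^(−kτ) ≈ 23.451 × 0.5743 ≈ 13.468 mcg/mL.
Trough 13.5 mcg/mL vs MEC 5 mcg/mL: adequate.

13.5 mcg/mL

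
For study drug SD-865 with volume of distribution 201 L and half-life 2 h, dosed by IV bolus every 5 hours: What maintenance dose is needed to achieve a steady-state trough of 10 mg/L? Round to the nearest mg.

9360 mg

τ/t½ = 5/2 ≈ 2.5, so f = (1/2)^(5/2) ≈ 0.176777.
Cmin,ss = (D/Vd)·f/(1−f), so D = Cmin,ss·Vd·(1−f)/f.
D = 10 × 201 × (1−f)/f ≈ 10 × 201 × 4.65684 ≈ 9360.25 mg.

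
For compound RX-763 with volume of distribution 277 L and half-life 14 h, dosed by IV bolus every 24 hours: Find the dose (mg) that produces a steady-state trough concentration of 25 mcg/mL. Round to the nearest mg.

τ/t½ = 24/14 ≈ 1.7143, so f = (1/2)^(24/14) ≈ 0.304753.
Cmin,ss = (D/Vd)·f/(1−f), so D = Cmin,ss·Vd·(1−f)/f.
D = 25 × 277 × (1−f)/f ≈ 25 × 277 × 2.28135 ≈ 15798.35 mg.

15798 mg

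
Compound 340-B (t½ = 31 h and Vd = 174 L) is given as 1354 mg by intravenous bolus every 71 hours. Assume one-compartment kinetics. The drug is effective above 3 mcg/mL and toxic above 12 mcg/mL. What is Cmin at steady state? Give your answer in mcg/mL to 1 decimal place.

2.0 mcg/mL

τ/t½ = 71/31 ≈ 2.2903, so fraction remaining f = (1/2)^(71/31) ≈ 0.2044.
At steady state, accumulation factor R = 1/(1 − e^(−kτ)) ≈ 1.2569.
Single-dose peak C₀ = D/Vd = 1354/174 ≈ 7.782 mcg/mL.
Steady-state peak Cmax,ss = C₀·R ≈ 7.782 × 1.2569 ≈ 9.781 mcg/mL.
Steady-state trough Cmin,ss = Cmax,ss·f ≈ 9.781 × 0.2044 ≈ 1.999 mcg/mL.
Trough 2.0 mcg/mL vs MEC 3 mcg/mL: subtherapeutic.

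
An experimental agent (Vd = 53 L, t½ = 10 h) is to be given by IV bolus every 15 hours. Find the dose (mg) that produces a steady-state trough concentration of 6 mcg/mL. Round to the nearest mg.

τ/t½ = 15/10 ≈ 1.5, so f = (1/2)^(15/10) ≈ 0.353553.
Cmin,ss = (D/Vd)·f/(1−f), so D = Cmin,ss·Vd·(1−f)/f.
D = 6 × 53 × (1−f)/f ≈ 6 × 53 × 1.82843 ≈ 581.44 mg.

581 mg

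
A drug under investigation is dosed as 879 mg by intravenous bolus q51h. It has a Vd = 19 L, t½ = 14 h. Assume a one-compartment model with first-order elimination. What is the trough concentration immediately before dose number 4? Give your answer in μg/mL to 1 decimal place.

4.0 μg/mL

f = (1/2)^(τ/t½) = (1/2)^(51/14) ≈ 0.0801.
C₀ = D/Vd = 879/19 ≈ 46.263 μg/mL.
Before the 4th dose, 3 doses have been given. Superposition: Cmin = C₀·(f + f² + … + f^3).
≈ 46.263 × (0.0801 + 0.0064 + 0.0005) ≈ 46.263 × 0.0870 ≈ 4.025 μg/mL.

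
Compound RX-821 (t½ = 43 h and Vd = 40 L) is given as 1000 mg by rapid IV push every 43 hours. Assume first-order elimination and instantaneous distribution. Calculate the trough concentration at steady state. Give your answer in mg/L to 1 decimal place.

The dosing interval is 1 half-life, so f = 2^(−1) = 0.5.
At steady state, R = 1/(1 − 0.5) = 2/1.
Single-dose peak C₀ = D/Vd = 1000/40 = 25 mg/L.
Steady-state peak Cmax,ss = C₀·R = 25 × 2/1 ≈ 50.000 mg/L.
Steady-state trough Cmin,ss = Cmax,ss·f ≈ 50.000 × 0.5 ≈ 25.000 mg/L.

25.0 mg/L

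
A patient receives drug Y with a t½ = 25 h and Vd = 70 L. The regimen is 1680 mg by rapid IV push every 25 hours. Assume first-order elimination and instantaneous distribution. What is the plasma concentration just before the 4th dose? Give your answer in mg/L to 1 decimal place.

21.0 mg/L

f = (1/2)^(τ/t½) = (1/2)^(25/25) ≈ 0.5000.
C₀ = D/Vd = 1680/70 ≈ 24.000 mg/L.
Before the 4th dose, 3 doses have been given. Superposition: Cmin = C₀·(f + f² + … + f^3).
≈ 24.000 × (0.5000 + 0.2500 + 0.1250) ≈ 24.000 × 0.8750 ≈ 21.000 mg/L.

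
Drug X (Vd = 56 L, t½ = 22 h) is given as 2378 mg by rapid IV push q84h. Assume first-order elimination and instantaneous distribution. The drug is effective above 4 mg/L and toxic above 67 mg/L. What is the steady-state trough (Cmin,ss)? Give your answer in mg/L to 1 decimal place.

3.2 mg/L

k = ln2/t½ = ln2/22 ≈ 0.031507 h⁻¹; fraction remaining f = e^(−kτ) = e^(−0.031507×84) ≈ 0.0709.
Accumulation ratio R = 1/(1 − f) ≈ 1/0.9291 ≈ 1.0763.
Each bolus raises the concentration by D/Vd = 2378/56 ≈ 42.464 mg/L.
Steady-state peak Cmax,ss = C₀·R ≈ 42.464 × 1.0763 ≈ 45.704 mg/L.
Steady-state trough Cmin,ss = Cmax,ss·f ≈ 45.704 × 0.0709 ≈ 3.240 mg/L.
Trough 3.2 mg/L vs MEC 4 mg/L: subtherapeutic.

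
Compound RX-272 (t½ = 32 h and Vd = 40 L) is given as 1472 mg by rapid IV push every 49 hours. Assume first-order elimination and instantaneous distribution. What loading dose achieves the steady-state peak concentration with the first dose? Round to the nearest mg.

2251 mg

f = (1/2)^(49/32) ≈ 0.345977; accumulation ratio R = 1/(1−f) ≈ 1.52900.
Loading dose to hit Cmax,ss on first dose: D_load = D_maint·R ≈ 1472 × 1.52900 ≈ 2250.69 mg.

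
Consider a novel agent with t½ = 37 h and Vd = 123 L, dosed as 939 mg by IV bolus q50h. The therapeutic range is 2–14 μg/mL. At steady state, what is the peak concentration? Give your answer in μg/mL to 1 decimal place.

12.6 μg/mL

τ/t½ = 50/37 ≈ 1.3514, so fraction remaining f = (1/2)^(50/37) ≈ 0.3919.
At steady state, accumulation factor R = 1/(1 − e^(−kτ)) ≈ 1.6445.
Single-dose peak C₀ = D/Vd = 939/123 ≈ 7.634 μg/mL.
Steady-state peak Cmax,ss = C₀·R ≈ 7.634 × 1.6445 ≈ 12.554 μg/mL.
Peak 12.6 μg/mL vs MTC 14 μg/mL: below toxic threshold.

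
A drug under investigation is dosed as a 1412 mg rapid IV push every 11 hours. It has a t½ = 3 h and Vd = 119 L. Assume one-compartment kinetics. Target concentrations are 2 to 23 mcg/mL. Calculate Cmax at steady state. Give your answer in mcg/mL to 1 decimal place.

k = ln2/t½ = ln2/3 ≈ 0.231049 h⁻¹; fraction remaining f = e^(−kτ) = e^(−0.231049×11) ≈ 0.0787.
Accumulation ratio R = 1/(1 − f) ≈ 1/0.9213 ≈ 1.0854.
Each bolus raises the concentration by D/Vd = 1412/119 ≈ 11.866 mcg/mL.
Steady-state peak Cmax,ss = C₀·R ≈ 11.866 × 1.0854 ≈ 12.879 mcg/mL.
Peak 12.9 mcg/mL vs MTC 23 mcg/mL: below toxic threshold.

12.9 mcg/mL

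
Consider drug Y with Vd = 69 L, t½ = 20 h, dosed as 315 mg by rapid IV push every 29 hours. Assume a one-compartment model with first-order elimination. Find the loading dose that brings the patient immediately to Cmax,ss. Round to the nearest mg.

497 mg

f = (1/2)^(29/20) ≈ 0.366021; accumulation ratio R = 1/(1−f) ≈ 1.57734.
Loading dose to hit Cmax,ss on first dose: D_load = D_maint·R ≈ 315 × 1.57734 ≈ 496.86 mg.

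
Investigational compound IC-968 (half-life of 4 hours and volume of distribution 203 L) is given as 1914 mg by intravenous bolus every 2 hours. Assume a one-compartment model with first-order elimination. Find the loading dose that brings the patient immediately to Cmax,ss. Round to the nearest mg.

f = (1/2)^(2/4) ≈ 0.707107; accumulation ratio R = 1/(1−f) ≈ 3.41422.
Loading dose to hit Cmax,ss on first dose: D_load = D_maint·R ≈ 1914 × 3.41422 ≈ 6534.82 mg.

6535 mg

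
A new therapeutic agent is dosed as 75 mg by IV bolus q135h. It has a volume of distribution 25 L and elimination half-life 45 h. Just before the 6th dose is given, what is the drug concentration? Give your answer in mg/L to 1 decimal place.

f = (1/2)^(τ/t½) = (1/2)^(135/45) ≈ 0.1250.
C₀ = D/Vd = 75/25 ≈ 3.000 mg/L.
Before the 6th dose, 5 doses have been given. Superposition: Cmin = C₀·(f + f² + … + f^5).
≈ 3.000 × (0.1250 + 0.0156 + 0.0020 + 0.0002 + 0.0000) ≈ 3.000 × 0.1428 ≈ 0.428 mg/L.

0.4 mg/L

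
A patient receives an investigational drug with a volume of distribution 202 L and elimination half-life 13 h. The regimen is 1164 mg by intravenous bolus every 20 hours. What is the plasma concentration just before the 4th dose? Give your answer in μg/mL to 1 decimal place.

f = (1/2)^(τ/t½) = (1/2)^(20/13) ≈ 0.3443.
C₀ = D/Vd = 1164/202 ≈ 5.762 μg/mL.
Before the 4th dose, 3 doses have been given. Superposition: Cmin = C₀·(f + f² + … + f^3).
≈ 5.762 × (0.3443 + 0.1185 + 0.0408) ≈ 5.762 × 0.5036 ≈ 2.902 μg/mL.

2.9 μg/mL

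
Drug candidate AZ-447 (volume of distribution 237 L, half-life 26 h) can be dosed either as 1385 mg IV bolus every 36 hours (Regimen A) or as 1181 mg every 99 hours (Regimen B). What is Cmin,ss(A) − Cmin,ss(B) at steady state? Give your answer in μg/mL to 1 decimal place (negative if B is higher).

3.2 μg/mL

Regimen A: f = (1/2)^(36/26) ≈ 0.3830; Cmin,ss = (1385/237)·f/(1−f) ≈ 3.628 μg/mL.
Regimen B: f = (1/2)^(99/26) ≈ 0.0714; Cmin,ss = (1181/237)·f/(1−f) ≈ 0.383 μg/mL.
Difference ≈ 3.628 − 0.383 ≈ 3.245 μg/mL.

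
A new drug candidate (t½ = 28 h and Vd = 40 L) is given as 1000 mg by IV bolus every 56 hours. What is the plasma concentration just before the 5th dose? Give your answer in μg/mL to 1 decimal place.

f = (1/2)^(τ/t½) = (1/2)^(56/28) ≈ 0.2500.
C₀ = D/Vd = 1000/40 ≈ 25.000 μg/mL.
Before the 5th dose, 4 doses have been given. Superposition: Cmin = C₀·(f + f² + … + f^4).
≈ 25.000 × (0.2500 + 0.0625 + 0.0156 + 0.0039) ≈ 25.000 × 0.3320 ≈ 8.300 μg/mL.

8.3 μg/mL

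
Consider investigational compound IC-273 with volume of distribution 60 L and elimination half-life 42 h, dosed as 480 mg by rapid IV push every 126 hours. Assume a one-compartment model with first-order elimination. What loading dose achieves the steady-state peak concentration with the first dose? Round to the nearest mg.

549 mg

f = (1/2)^(126/42) ≈ 0.125000; accumulation ratio R = 1/(1−f) ≈ 1.14286.
Loading dose to hit Cmax,ss on first dose: D_load = D_maint·R ≈ 480 × 1.14286 ≈ 548.57 mg.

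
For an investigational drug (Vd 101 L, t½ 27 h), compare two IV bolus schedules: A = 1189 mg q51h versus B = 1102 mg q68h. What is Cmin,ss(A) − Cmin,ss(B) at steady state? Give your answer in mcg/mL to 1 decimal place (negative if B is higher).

2.0 mcg/mL

Regimen A: f = (1/2)^(51/27) ≈ 0.2700; Cmin,ss = (1189/101)·f/(1−f) ≈ 4.354 mcg/mL.
Regimen B: f = (1/2)^(68/27) ≈ 0.1745; Cmin,ss = (1102/101)·f/(1−f) ≈ 2.306 mcg/mL.
Difference ≈ 4.354 − 2.306 ≈ 2.048 mcg/mL.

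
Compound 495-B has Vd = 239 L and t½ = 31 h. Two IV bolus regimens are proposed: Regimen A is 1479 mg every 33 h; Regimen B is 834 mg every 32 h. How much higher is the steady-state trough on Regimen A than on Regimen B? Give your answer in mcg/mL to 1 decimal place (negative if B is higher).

Regimen A: f = (1/2)^(33/31) ≈ 0.4781; Cmin,ss = (1479/239)·f/(1−f) ≈ 5.669 mcg/mL.
Regimen B: f = (1/2)^(32/31) ≈ 0.4889; Cmin,ss = (834/239)·f/(1−f) ≈ 3.338 mcg/mL.
Difference ≈ 5.669 − 3.338 ≈ 2.331 mcg/mL.

2.3 mcg/mL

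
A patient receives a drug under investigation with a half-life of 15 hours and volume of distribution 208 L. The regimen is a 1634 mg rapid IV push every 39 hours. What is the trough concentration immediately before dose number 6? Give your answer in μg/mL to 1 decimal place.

f = (1/2)^(τ/t½) = (1/2)^(39/15) ≈ 0.1649.
C₀ = D/Vd = 1634/208 ≈ 7.856 μg/mL.
Before the 6th dose, 5 doses have been given. Superposition: Cmin = C₀·(f + f² + … + f^5).
≈ 7.856 × (0.1649 + 0.0272 + 0.0045 + 0.0007 + 0.0001) ≈ 7.856 × 0.1974 ≈ 1.551 μg/mL.

1.6 μg/mL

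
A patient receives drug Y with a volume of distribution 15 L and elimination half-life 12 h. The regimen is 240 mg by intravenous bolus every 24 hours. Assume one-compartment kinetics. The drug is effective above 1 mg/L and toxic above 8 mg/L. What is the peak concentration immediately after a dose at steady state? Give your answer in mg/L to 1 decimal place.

The dosing interval is 2 half-lives, so f = 2^(−2) = 0.25.
Accumulation ratio R = 1/(1 − f) = 1/0.75 = 4/3.
Single-dose peak C₀ = D/Vd = 240/15 = 16 mg/L.
Steady-state peak Cmax,ss = C₀·R = 16 × 4/3 ≈ 21.333 mg/L.
Peak 21.3 mg/L vs MTC 8 mg/L: exceeds toxic threshold.

21.3 mg/L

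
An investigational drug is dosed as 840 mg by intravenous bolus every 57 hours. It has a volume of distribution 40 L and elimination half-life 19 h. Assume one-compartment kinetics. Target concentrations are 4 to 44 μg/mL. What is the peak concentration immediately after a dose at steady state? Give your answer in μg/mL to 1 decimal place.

24.0 μg/mL

The dosing interval is 3 half-lives, so f = 2^(−3) = 0.125.
At steady state, R = 1/(1 − 0.125) = 8/7.
Single-dose peak C₀ = D/Vd = 840/40 = 21 μg/mL.
Steady-state peak Cmax,ss = C₀·R = 21 × 8/7 ≈ 24.000 μg/mL.
Peak 24.0 μg/mL vs MTC 44 μg/mL: below toxic threshold.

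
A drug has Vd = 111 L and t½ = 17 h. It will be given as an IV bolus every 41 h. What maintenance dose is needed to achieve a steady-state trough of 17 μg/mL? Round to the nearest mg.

8154 mg

τ/t½ = 41/17 ≈ 2.4118, so f = (1/2)^(41/17) ≈ 0.187926.
Cmin,ss = (D/Vd)·f/(1−f), so D = Cmin,ss·Vd·(1−f)/f.
D = 17 × 111 × (1−f)/f ≈ 17 × 111 × 4.32124 ≈ 8154.18 mg.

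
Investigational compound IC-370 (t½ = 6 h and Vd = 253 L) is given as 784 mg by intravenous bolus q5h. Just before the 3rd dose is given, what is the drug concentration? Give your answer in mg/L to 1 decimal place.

2.7 mg/L

f = (1/2)^(τ/t½) = (1/2)^(5/6) ≈ 0.5612.
C₀ = D/Vd = 784/253 ≈ 3.099 mg/L.
Before the 3rd dose, 2 doses have been given. Superposition: Cmin = C₀·(f + f²).
≈ 3.099 × (0.5612 + 0.3149) ≈ 3.099 × 0.8761 ≈ 2.715 mg/L.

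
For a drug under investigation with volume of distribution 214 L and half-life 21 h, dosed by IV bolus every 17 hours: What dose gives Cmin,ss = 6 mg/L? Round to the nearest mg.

966 mg

τ/t½ = 17/21 ≈ 0.80952, so f = (1/2)^(17/21) ≈ 0.570570.
Cmin,ss = (D/Vd)·f/(1−f), so D = Cmin,ss·Vd·(1−f)/f.
D = 6 × 214 × (1−f)/f ≈ 6 × 214 × 0.75263 ≈ 966.38 mg.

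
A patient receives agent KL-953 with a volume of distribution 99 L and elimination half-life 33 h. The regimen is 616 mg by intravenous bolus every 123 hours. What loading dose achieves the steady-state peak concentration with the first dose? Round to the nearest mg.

f = (1/2)^(123/33) ≈ 0.075506; accumulation ratio R = 1/(1−f) ≈ 1.08167.
Loading dose to hit Cmax,ss on first dose: D_load = D_maint·R ≈ 616 × 1.08167 ≈ 666.31 mg.

666 mg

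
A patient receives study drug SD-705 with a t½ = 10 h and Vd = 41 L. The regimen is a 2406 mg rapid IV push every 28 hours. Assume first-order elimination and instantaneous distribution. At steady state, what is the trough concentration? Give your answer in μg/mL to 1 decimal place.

9.8 μg/mL

k = ln2/t½ = ln2/10 ≈ 0.069315 h⁻¹; fraction remaining f = e^(−kτ) = e^(−0.069315×28) ≈ 0.1436.
At steady state, accumulation factor R = 1/(1 − e^(−kτ)) ≈ 1.1677.
Each bolus raises the concentration by D/Vd = 2406/41 ≈ 58.683 μg/mL.
Cmax,ss = C₀/(1 − f) ≈ 58.683/0.8564 ≈ 68.523 μg/mL.
Steady-state trough Cmin,ss = Cmax,ss·f ≈ 68.523 × 0.1436 ≈ 9.840 μg/mL.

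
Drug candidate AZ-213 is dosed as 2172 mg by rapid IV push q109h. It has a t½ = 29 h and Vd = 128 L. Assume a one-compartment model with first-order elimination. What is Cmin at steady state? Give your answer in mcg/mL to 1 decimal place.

k = ln2/t½ = ln2/29 ≈ 0.023902 h⁻¹; fraction remaining f = e^(−kτ) = e^(−0.023902×109) ≈ 0.0739.
Accumulation ratio R = 1/(1 − f) ≈ 1/0.9261 ≈ 1.0798.
Each bolus raises the concentration by D/Vd = 2172/128 ≈ 16.969 mcg/mL.
Steady-state peak Cmax,ss = C₀·R ≈ 16.969 × 1.0798 ≈ 18.323 mcg/mL.
Steady-state trough Cmin,ss = Cmax,ss·f ≈ 18.323 × 0.0739 ≈ 1.354 mcg/mL.

1.4 mcg/mL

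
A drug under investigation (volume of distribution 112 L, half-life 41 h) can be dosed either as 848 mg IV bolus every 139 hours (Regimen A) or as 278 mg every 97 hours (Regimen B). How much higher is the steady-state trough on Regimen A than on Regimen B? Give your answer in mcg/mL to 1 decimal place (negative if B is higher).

0.2 mcg/mL

Regimen A: f = (1/2)^(139/41) ≈ 0.0954; Cmin,ss = (848/112)·f/(1−f) ≈ 0.798 mcg/mL.
Regimen B: f = (1/2)^(97/41) ≈ 0.1940; Cmin,ss = (278/112)·f/(1−f) ≈ 0.597 mcg/mL.
Difference ≈ 0.798 − 0.597 ≈ 0.201 mcg/mL.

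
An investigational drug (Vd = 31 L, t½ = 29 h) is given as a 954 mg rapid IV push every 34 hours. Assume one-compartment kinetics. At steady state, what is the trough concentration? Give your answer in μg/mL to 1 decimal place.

Over one 34-h interval, 34/29 ≈ 1.1724 half-lives elapse, leaving f ≈ 0.4437 of each dose.
At steady state, accumulation factor R = 1/(1 − e^(−kτ)) ≈ 1.7976.
Single-dose peak C₀ = D/Vd = 954/31 ≈ 30.774 μg/mL.
Cmax,ss = C₀/(1 − f) ≈ 30.774/0.5563 ≈ 55.319 μg/mL.
Steady-state trough Cmin,ss = Cmax,ss·f ≈ 55.319 × 0.4437 ≈ 24.545 μg/mL.

24.5 μg/mL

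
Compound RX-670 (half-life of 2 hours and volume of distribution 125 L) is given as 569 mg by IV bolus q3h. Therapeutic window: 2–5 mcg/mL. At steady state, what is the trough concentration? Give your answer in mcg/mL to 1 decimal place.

2.5 mcg/mL

τ/t½ = 3/2 ≈ 1.5, so fraction remaining f = (1/2)^(3/2) ≈ 0.3536.
Single-dose peak C₀ = D/Vd = 569/125 ≈ 4.552 mcg/mL.
Steady-state trough Cmin,ss = C₀·f/(1−f) ≈ 4.552 × 0.3536/0.6464 ≈ 2.490 mcg/mL.
Trough 2.5 mcg/mL vs MEC 2 mcg/mL: adequate.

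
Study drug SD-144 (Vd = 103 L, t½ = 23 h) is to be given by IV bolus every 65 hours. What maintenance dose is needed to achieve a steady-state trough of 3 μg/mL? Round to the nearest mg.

τ/t½ = 65/23 ≈ 2.8261, so f = (1/2)^(65/23) ≈ 0.141014.
Cmin,ss = (D/Vd)·f/(1−f), so D = Cmin,ss·Vd·(1−f)/f.
D = 3 × 103 × (1−f)/f ≈ 3 × 103 × 6.09149 ≈ 1882.27 mg.

1882 mg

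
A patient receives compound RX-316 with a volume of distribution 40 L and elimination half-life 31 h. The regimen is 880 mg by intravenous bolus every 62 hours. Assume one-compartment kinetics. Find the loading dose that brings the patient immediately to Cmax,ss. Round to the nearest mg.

1173 mg

f = (1/2)^(62/31) ≈ 0.250000; accumulation ratio R = 1/(1−f) ≈ 1.33333.
Loading dose to hit Cmax,ss on first dose: D_load = D_maint·R ≈ 880 × 1.33333 ≈ 1173.33 mg.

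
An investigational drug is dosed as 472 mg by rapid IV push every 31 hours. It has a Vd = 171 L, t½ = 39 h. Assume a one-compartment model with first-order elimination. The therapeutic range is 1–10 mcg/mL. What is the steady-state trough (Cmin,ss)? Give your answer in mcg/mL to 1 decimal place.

3.8 mcg/mL

k = ln2/t½ = ln2/39 ≈ 0.017773 h⁻¹; fraction remaining f = e^(−kτ) = e^(−0.017773×31) ≈ 0.5764.
Single-dose peak C₀ = D/Vd = 472/171 ≈ 2.760 mcg/mL.
Steady-state trough Cmin,ss = C₀·f/(1−f) ≈ 2.760 × 0.5764/0.4236 ≈ 3.756 mcg/mL.
Trough 3.8 mcg/mL vs MEC 1 mcg/mL: adequate.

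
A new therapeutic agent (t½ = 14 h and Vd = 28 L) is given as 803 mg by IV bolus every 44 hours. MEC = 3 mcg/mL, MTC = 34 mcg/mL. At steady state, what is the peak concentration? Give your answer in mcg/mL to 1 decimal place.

k = ln2/t½ = ln2/14 ≈ 0.049511 h⁻¹; fraction remaining f = e^(−kτ) = e^(−0.049511×44) ≈ 0.1132.
Accumulation ratio R = 1/(1 − f) ≈ 1/0.8868 ≈ 1.1276.
Each bolus raises the concentration by D/Vd = 803/28 ≈ 28.679 mcg/mL.
Cmax,ss = C₀/(1 − f) ≈ 28.679/0.8868 ≈ 32.340 mcg/mL.
Peak 32.3 mcg/mL vs MTC 34 mcg/mL: below toxic threshold.

32.3 mcg/mL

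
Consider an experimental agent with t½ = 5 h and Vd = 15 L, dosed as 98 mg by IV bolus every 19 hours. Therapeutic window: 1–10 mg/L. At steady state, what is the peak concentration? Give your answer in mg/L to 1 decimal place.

τ/t½ = 19/5 ≈ 3.8, so fraction remaining f = (1/2)^(19/5) ≈ 0.0718.
At steady state, accumulation factor R = 1/(1 − e^(−kτ)) ≈ 1.0774.
Each bolus raises the concentration by D/Vd = 98/15 ≈ 6.533 mg/L.
Steady-state peak Cmax,ss = C₀·R ≈ 6.533 × 1.0774 ≈ 7.039 mg/L.
Peak 7.0 mg/L vs MTC 10 mg/L: below toxic threshold.

7.0 mg/L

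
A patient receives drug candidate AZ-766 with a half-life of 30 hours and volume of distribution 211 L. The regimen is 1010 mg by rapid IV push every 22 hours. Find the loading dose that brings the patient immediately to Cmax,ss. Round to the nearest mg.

f = (1/2)^(22/30) ≈ 0.601513; accumulation ratio R = 1/(1−f) ≈ 2.50949.
Loading dose to hit Cmax,ss on first dose: D_load = D_maint·R ≈ 1010 × 2.50949 ≈ 2534.58 mg.

2535 mg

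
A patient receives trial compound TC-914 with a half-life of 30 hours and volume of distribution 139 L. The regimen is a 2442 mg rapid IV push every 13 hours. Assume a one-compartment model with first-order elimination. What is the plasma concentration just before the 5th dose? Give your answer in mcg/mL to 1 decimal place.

f = (1/2)^(τ/t½) = (1/2)^(13/30) ≈ 0.7405.
C₀ = D/Vd = 2442/139 ≈ 17.568 mcg/mL.
Before the 5th dose, 4 doses have been given. Superposition: Cmin = C₀·(f + f² + … + f^4).
≈ 17.568 × (0.7405 + 0.5483 + 0.4060 + 0.3007) ≈ 17.568 × 1.9955 ≈ 35.057 mcg/mL.

35.1 mcg/mL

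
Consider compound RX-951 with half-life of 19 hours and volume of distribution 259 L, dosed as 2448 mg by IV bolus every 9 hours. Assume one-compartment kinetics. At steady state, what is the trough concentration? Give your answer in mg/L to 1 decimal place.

24.3 mg/L

τ/t½ = 9/19 ≈ 0.47368, so fraction remaining f = (1/2)^(9/19) ≈ 0.7201.
Single-dose peak C₀ = D/Vd = 2448/259 ≈ 9.452 mg/L.
Steady-state trough Cmin,ss = C₀·f/(1−f) ≈ 9.452 × 0.7201/0.2799 ≈ 24.317 mg/L.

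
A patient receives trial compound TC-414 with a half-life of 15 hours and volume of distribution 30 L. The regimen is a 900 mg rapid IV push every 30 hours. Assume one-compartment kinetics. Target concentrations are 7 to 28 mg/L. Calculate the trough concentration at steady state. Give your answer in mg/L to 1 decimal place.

10.0 mg/L

τ = 30 h = 2 half-lives, so f = (1/2)^2 = 0.25.
At steady state, R = 1/(1 − 0.25) = 4/3.
Single-dose peak C₀ = D/Vd = 900/30 = 30 mg/L.
Steady-state peak Cmax,ss = C₀·R = 30 × 4/3 ≈ 40.000 mg/L.
Steady-state trough Cmin,ss = Cmax,ss·f ≈ 40.000 × 0.25 ≈ 10.000 mg/L.
Trough 10.0 mg/L vs MEC 7 mg/L: adequate.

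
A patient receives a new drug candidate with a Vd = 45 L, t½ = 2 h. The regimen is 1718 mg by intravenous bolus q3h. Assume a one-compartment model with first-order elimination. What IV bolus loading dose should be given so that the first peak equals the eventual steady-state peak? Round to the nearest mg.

2658 mg

f = (1/2)^(3/2) ≈ 0.353553; accumulation ratio R = 1/(1−f) ≈ 1.54692.
Loading dose to hit Cmax,ss on first dose: D_load = D_maint·R ≈ 1718 × 1.54692 ≈ 2657.61 mg.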